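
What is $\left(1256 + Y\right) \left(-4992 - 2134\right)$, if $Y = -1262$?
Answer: $42756$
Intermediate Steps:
$\left(1256 + Y\right) \left(-4992 - 2134\right) = \left(1256 - 1262\right) \left(-4992 - 2134\right) = \left(-6\right) \left(-7126\right) = 42756$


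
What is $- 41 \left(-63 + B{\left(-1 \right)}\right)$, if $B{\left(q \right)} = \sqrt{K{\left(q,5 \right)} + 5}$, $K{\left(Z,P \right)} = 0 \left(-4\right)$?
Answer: $2583 - 41 \sqrt{5} \approx 2491.3$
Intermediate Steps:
$K{\left(Z,P \right)} = 0$
$B{\left(q \right)} = \sqrt{5}$ ($B{\left(q \right)} = \sqrt{0 + 5} = \sqrt{5}$)
$- 41 \left(-63 + B{\left(-1 \right)}\right) = - 41 \left(-63 + \sqrt{5}\right) = 2583 - 41 \sqrt{5}$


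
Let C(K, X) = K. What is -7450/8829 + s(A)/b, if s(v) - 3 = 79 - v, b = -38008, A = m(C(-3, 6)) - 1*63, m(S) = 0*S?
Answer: -284439805/335572632 ≈ -0.84762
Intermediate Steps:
m(S) = 0
A = -63 (A = 0 - 1*63 = 0 - 63 = -63)
s(v) = 82 - v (s(v) = 3 + (79 - v) = 82 - v)
-7450/8829 + s(A)/b = -7450/8829 + (82 - 1*(-63))/(-38008) = -7450*1/8829 + (82 + 63)*(-1/38008) = -7450/8829 + 145*(-1/38008) = -7450/8829 - 145/38008 = -284439805/335572632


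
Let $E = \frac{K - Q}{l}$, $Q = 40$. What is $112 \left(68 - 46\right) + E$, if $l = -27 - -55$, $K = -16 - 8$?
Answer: $\frac{17232}{7} \approx 2461.7$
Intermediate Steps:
$K = -24$
$l = 28$ ($l = -27 + 55 = 28$)
$E = - \frac{16}{7}$ ($E = \frac{-24 - 40}{28} = \left(-24 - 40\right) \frac{1}{28} = \left(-64\right) \frac{1}{28} = - \frac{16}{7} \approx -2.2857$)
$112 \left(68 - 46\right) + E = 112 \left(68 - 46\right) - \frac{16}{7} = 112 \cdot 22 - \frac{16}{7} = 2464 - \frac{16}{7} = \frac{17232}{7}$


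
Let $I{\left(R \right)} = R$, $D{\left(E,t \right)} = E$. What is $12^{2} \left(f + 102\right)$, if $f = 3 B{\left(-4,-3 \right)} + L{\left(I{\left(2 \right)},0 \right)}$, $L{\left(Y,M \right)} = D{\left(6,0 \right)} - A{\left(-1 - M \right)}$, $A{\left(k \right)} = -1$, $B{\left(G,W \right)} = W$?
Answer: $14400$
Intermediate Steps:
$L{\left(Y,M \right)} = 7$ ($L{\left(Y,M \right)} = 6 - -1 = 6 + 1 = 7$)
$f = -2$ ($f = 3 \left(-3\right) + 7 = -9 + 7 = -2$)
$12^{2} \left(f + 102\right) = 12^{2} \left(-2 + 102\right) = 144 \cdot 100 = 14400$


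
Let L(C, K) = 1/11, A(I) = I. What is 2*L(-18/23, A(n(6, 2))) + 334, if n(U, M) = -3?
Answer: 3676/11 ≈ 334.18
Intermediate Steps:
L(C, K) = 1/11
2*L(-18/23, A(n(6, 2))) + 334 = 2*(1/11) + 334 = 2/11 + 334 = 3676/11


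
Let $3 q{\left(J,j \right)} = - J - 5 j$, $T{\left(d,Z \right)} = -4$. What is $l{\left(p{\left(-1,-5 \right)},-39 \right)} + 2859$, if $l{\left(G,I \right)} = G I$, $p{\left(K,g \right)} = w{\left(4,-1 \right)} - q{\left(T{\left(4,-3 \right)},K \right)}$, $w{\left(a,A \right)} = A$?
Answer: $3015$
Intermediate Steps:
$q{\left(J,j \right)} = - \frac{5 j}{3} - \frac{J}{3}$ ($q{\left(J,j \right)} = \frac{- J - 5 j}{3} = - \frac{5 j}{3} - \frac{J}{3}$)
$p{\left(K,g \right)} = - \frac{7}{3} + \frac{5 K}{3}$ ($p{\left(K,g \right)} = -1 - \left(- \frac{5 K}{3} - - \frac{4}{3}\right) = -1 - \left(- \frac{5 K}{3} + \frac{4}{3}\right) = -1 - \left(\frac{4}{3} - \frac{5 K}{3}\right) = -1 + \left(- \frac{4}{3} + \frac{5 K}{3}\right) = - \frac{7}{3} + \frac{5 K}{3}$)
$l{\left(p{\left(-1,-5 \right)},-39 \right)} + 2859 = \left(- \frac{7}{3} + \frac{5}{3} \left(-1\right)\right) \left(-39\right) + 2859 = \left(- \frac{7}{3} - \frac{5}{3}\right) \left(-39\right) + 2859 = \left(-4\right) \left(-39\right) + 2859 = 156 + 2859 = 3015$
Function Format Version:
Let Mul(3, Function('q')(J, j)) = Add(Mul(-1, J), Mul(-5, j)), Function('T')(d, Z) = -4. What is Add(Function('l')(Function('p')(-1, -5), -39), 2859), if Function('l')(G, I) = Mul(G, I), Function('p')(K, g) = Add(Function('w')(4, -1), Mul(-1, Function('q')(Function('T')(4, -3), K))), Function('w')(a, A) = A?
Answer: 3015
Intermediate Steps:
Function('q')(J, j) = Add(Mul(Rational(-5, 3), j), Mul(Rational(-1, 3), J)) (Function('q')(J, j) = Mul(Rational(1, 3), Add(Mul(-1, J), Mul(-5, j))) = Add(Mul(Rational(-5, 3), j), Mul(Rational(-1, 3), J)))
Function('p')(K, g) = Add(Rational(-7, 3), Mul(Rational(5, 3), K)) (Function('p')(K, g) = Add(-1, Mul(-1, Add(Mul(Rational(-5, 3), K), Mul(Rational(-1, 3), -4)))) = Add(-1, Mul(-1, Add(Mul(Rational(-5, 3), K), Rational(4, 3)))) = Add(-1, Mul(-1, Add(Rational(4, 3), Mul(Rational(-5, 3), K)))) = Add(-1, Add(Rational(-4, 3), Mul(Rational(5, 3), K))) = Add(Rational(-7, 3), Mul(Rational(5, 3), K)))
Add(Function('l')(Function('p')(-1, -5), -39), 2859) = Add(Mul(Add(Rational(-7, 3), Mul(Rational(5, 3), -1)), -39), 2859) = Add(Mul(Add(Rational(-7, 3), Rational(-5, 3)), -39), 2859) = Add(Mul(-4, -39), 2859) = Add(156, 2859) = 3015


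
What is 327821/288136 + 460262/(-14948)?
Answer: -31929445831/1076764232 ≈ -29.653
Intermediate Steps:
327821/288136 + 460262/(-14948) = 327821*(1/288136) + 460262*(-1/14948) = 327821/288136 - 230131/7474 = -31929445831/1076764232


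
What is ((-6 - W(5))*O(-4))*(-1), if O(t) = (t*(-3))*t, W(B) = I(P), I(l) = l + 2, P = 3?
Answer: -528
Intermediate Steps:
I(l) = 2 + l
W(B) = 5 (W(B) = 2 + 3 = 5)
O(t) = -3*t² (O(t) = (-3*t)*t = -3*t²)
((-6 - W(5))*O(-4))*(-1) = ((-6 - 1*5)*(-3*(-4)²))*(-1) = ((-6 - 5)*(-3*16))*(-1) = -11*(-48)*(-1) = 528*(-1) = -528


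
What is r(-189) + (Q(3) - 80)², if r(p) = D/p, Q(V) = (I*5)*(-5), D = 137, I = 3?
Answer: 4540588/189 ≈ 24024.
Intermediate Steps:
Q(V) = -75 (Q(V) = (3*5)*(-5) = 15*(-5) = -75)
r(p) = 137/p
r(-189) + (Q(3) - 80)² = 137/(-189) + (-75 - 80)² = 137*(-1/189) + (-155)² = -137/189 + 24025 = 4540588/189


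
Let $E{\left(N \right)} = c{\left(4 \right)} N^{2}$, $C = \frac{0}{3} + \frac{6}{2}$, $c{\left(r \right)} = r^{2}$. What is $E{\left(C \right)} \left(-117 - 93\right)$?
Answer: $-30240$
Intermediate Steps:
$C = 3$ ($C = 0 \cdot \frac{1}{3} + 6 \cdot \frac{1}{2} = 0 + 3 = 3$)
$E{\left(N \right)} = 16 N^{2}$ ($E{\left(N \right)} = 4^{2} N^{2} = 16 N^{2}$)
$E{\left(C \right)} \left(-117 - 93\right) = 16 \cdot 3^{2} \left(-117 - 93\right) = 16 \cdot 9 \left(-210\right) = 144 \left(-210\right) = -30240$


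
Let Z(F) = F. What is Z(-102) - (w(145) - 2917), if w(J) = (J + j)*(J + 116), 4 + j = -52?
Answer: -20414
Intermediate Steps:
j = -56 (j = -4 - 52 = -56)
w(J) = (-56 + J)*(116 + J) (w(J) = (J - 56)*(J + 116) = (-56 + J)*(116 + J))
Z(-102) - (w(145) - 2917) = -102 - ((-6496 + 145² + 60*145) - 2917) = -102 - ((-6496 + 21025 + 8700) - 2917) = -102 - (23229 - 2917) = -102 - 1*20312 = -102 - 20312 = -20414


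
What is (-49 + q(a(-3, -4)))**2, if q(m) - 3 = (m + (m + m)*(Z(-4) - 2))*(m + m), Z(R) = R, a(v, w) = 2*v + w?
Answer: 5044516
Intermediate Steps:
a(v, w) = w + 2*v
q(m) = 3 - 22*m**2 (q(m) = 3 + (m + (m + m)*(-4 - 2))*(m + m) = 3 + (m + (2*m)*(-6))*(2*m) = 3 + (m - 12*m)*(2*m) = 3 + (-11*m)*(2*m) = 3 - 22*m**2)
(-49 + q(a(-3, -4)))**2 = (-49 + (3 - 22*(-4 + 2*(-3))**2))**2 = (-49 + (3 - 22*(-4 - 6)**2))**2 = (-49 + (3 - 22*(-10)**2))**2 = (-49 + (3 - 22*100))**2 = (-49 + (3 - 2200))**2 = (-49 - 2197)**2 = (-2246)**2 = 5044516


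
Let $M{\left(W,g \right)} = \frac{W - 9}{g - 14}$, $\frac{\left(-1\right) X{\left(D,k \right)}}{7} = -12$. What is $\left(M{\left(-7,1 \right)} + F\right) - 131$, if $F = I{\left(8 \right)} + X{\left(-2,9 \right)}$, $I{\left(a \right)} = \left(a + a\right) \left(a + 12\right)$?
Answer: $\frac{3565}{13} \approx 274.23$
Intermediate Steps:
$I{\left(a \right)} = 2 a \left(12 + a\right)$
$X{\left(D,k \right)} = 84$ ($X{\left(D,k \right)} = \left(-7\right) \left(-12\right) = 84$)
$F = 404$ ($F = 2 \cdot 8 \left(12 + 8\right) + 84 = 2 \cdot 8 \cdot 20 + 84 = 320 + 84 = 404$)
$M{\left(W,g \right)} = \frac{-9 + W}{-14 + g}$
$\left(M{\left(-7,1 \right)} + F\right) - 131 = \left(\frac{-9 - 7}{-14 + 1} + 404\right) - 131 = \left(\frac{1}{-13} \left(-16\right) + 404\right) - 131 = \left(\left(- \frac{1}{13}\right) \left(-16\right) + 404\right) - 131 = \left(\frac{16}{13} + 404\right) - 131 = \frac{5268}{13} - 131 = \frac{3565}{13}$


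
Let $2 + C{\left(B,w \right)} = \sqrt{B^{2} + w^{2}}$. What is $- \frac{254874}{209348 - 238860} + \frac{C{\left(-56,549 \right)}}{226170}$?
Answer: $\frac{2058742627}{238383180} + \frac{\sqrt{304537}}{226170} \approx 8.6387$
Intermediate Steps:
$C{\left(B,w \right)} = -2 + \sqrt{B^{2} + w^{2}}$
$- \frac{254874}{209348 - 238860} + \frac{C{\left(-56,549 \right)}}{226170} = - \frac{254874}{209348 - 238860} + \frac{-2 + \sqrt{\left(-56\right)^{2} + 549^{2}}}{226170} = - \frac{254874}{-29512} + \left(-2 + \sqrt{3136 + 301401}\right) \frac{1}{226170} = \left(-254874\right) \left(- \frac{1}{29512}\right) + \left(-2 + \sqrt{304537}\right) \frac{1}{226170} = \frac{127437}{14756} - \left(\frac{1}{113085} - \frac{\sqrt{304537}}{226170}\right) = \frac{2058742627}{238383180} + \frac{\sqrt{304537}}{226170}$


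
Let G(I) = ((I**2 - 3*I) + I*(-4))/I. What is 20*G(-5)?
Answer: -240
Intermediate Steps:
G(I) = (I**2 - 7*I)/I (G(I) = ((I**2 - 3*I) - 4*I)/I = (I**2 - 7*I)/I)
20*G(-5) = 20*(-7 - 5) = 20*(-12) = -240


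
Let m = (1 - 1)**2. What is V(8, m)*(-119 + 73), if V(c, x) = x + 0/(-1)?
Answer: 0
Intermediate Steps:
m = 0 (m = 0**2 = 0)
V(c, x) = x (V(c, x) = x + 0*(-1) = x + 0 = x)
V(8, m)*(-119 + 73) = 0*(-119 + 73) = 0*(-46) = 0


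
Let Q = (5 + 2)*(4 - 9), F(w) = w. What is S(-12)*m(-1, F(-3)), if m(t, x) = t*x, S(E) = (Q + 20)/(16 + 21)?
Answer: -45/37 ≈ -1.2162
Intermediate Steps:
Q = -35 (Q = 7*(-5) = -35)
S(E) = -15/37 (S(E) = (-35 + 20)/(16 + 21) = -15/37)
S(-12)*m(-1, F(-3)) = -(-15)*(-3)/37 = -15/37*3 = -45/37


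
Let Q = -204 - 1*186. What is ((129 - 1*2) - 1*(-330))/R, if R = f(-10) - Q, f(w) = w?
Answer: 457/380 ≈ 1.2026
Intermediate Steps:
Q = -390 (Q = -204 - 186 = -390)
R = 380 (R = -10 - 1*(-390) = -10 + 390 = 380)
((129 - 1*2) - 1*(-330))/R = ((129 - 1*2) - 1*(-330))/380 = ((129 - 2) + 330)*(1/380) = (127 + 330)*(1/380) = 457*(1/380) = 457/380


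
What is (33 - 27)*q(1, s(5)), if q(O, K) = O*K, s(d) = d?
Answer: 30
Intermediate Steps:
q(O, K) = K*O
(33 - 27)*q(1, s(5)) = (33 - 27)*(5*1) = 6*5 = 30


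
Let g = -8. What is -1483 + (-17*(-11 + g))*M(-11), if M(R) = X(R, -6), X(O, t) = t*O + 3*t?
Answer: 14021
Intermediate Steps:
X(O, t) = 3*t + O*t (X(O, t) = O*t + 3*t = 3*t + O*t)
M(R) = -18 - 6*R (M(R) = -6*(3 + R) = -18 - 6*R)
-1483 + (-17*(-11 + g))*M(-11) = -1483 + (-17*(-11 - 8))*(-18 - 6*(-11)) = -1483 + (-17*(-19))*(-18 + 66) = -1483 + 323*48 = -1483 + 15504 = 14021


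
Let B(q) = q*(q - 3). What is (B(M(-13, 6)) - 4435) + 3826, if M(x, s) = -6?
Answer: -555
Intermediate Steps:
B(q) = q*(-3 + q)
(B(M(-13, 6)) - 4435) + 3826 = (-6*(-3 - 6) - 4435) + 3826 = (-6*(-9) - 4435) + 3826 = (54 - 4435) + 3826 = -4381 + 3826 = -555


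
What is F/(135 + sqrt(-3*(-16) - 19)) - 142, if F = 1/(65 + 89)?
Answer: -397909993/2802184 - sqrt(29)/2802184 ≈ -142.00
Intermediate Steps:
F = 1/154 ≈ 0.0064935
F/(135 + sqrt(-3*(-16) - 19)) - 142 = (1/154)/(135 + sqrt(-3*(-16) - 19)) - 142 = (1/154)/(135 + sqrt(48 - 19)) - 142 = (1/154)/(135 + sqrt(29)) - 142 = 1/(154*(135 + sqrt(29))) - 142 = -142 + 1/(154*(135 + sqrt(29)))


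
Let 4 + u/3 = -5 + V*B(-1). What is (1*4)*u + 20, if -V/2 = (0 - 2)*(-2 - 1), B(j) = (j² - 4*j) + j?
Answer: -664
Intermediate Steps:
B(j) = j² - 3*j
V = -12 (V = -2*(0 - 2)*(-2 - 1) = -(-4)*(-3) = -2*6 = -12)
u = -171 (u = -12 + 3*(-5 - (-12)*(-3 - 1)) = -12 + 3*(-5 - (-12)*(-4)) = -12 + 3*(-5 - 12*4) = -12 + 3*(-5 - 48) = -12 + 3*(-53) = -12 - 159 = -171)
(1*4)*u + 20 = (1*4)*(-171) + 20 = 4*(-171) + 20 = -684 + 20 = -664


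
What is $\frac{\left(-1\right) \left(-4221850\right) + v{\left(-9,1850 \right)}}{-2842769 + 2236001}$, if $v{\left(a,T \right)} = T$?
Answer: $- \frac{351975}{50564} \approx -6.961$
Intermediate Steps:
$\frac{\left(-1\right) \left(-4221850\right) + v{\left(-9,1850 \right)}}{-2842769 + 2236001} = \frac{\left(-1\right) \left(-4221850\right) + 1850}{-2842769 + 2236001} = \frac{4221850 + 1850}{-606768} = 4223700 \left(- \frac{1}{606768}\right) = - \frac{351975}{50564}$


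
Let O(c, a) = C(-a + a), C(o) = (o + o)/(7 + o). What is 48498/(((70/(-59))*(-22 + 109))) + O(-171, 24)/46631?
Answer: -476897/1015 ≈ -469.85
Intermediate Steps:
C(o) = 2*o/(7 + o) (C(o) = (2*o)/(7 + o) = 2*o/(7 + o))
O(c, a) = 0 (O(c, a) = 2*(-a + a)/(7 + (-a + a)) = 2*0/(7 + 0) = 2*0/7 = 2*0*(⅐) = 0)
48498/(((70/(-59))*(-22 + 109))) + O(-171, 24)/46631 = 48498/(((70/(-59))*(-22 + 109))) + 0/46631 = 48498/(((70*(-1/59))*87)) + 0*(1/46631) = 48498/((-70/59*87)) + 0 = 48498/(-6090/59) + 0 = 48498*(-59/6090) + 0 = -476897/1015 + 0 = -476897/1015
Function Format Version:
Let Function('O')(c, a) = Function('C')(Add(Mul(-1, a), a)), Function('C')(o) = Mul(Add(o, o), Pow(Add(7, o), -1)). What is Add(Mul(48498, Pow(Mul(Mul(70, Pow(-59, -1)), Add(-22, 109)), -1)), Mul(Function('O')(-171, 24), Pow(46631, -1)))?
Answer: Rational(-476897, 1015) ≈ -469.85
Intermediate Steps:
Function('C')(o) = Mul(2, o, Pow(Add(7, o), -1)) (Function('C')(o) = Mul(Mul(2, o), Pow(Add(7, o), -1)) = Mul(2, o, Pow(Add(7, o), -1)))
Function('O')(c, a) = 0 (Function('O')(c, a) = Mul(2, Add(Mul(-1, a), a), Pow(Add(7, Add(Mul(-1, a), a)), -1)) = Mul(2, 0, Pow(Add(7, 0), -1)) = Mul(2, 0, Pow(7, -1)) = Mul(2, 0, Rational(1, 7)) = 0)
Add(Mul(48498, Pow(Mul(Mul(70, Pow(-59, -1)), Add(-22, 109)), -1)), Mul(Function('O')(-171, 24), Pow(46631, -1))) = Add(Mul(48498, Pow(Mul(Mul(70, Pow(-59, -1)), Add(-22, 109)), -1)), Mul(0, Pow(46631, -1))) = Add(Mul(48498, Pow(Mul(Mul(70, Rational(-1, 59)), 87), -1)), Mul(0, Rational(1, 46631))) = Add(Mul(48498, Pow(Mul(Rational(-70, 59), 87), -1)), 0) = Add(Mul(48498, Pow(Rational(-6090, 59), -1)), 0) = Add(Mul(48498, Rational(-59, 6090)), 0) = Add(Rational(-476897, 1015), 0) = Rational(-476897, 1015)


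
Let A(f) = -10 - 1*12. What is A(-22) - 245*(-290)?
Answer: 71028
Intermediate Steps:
A(f) = -22 (A(f) = -10 - 12 = -22)
A(-22) - 245*(-290) = -22 - 245*(-290) = -22 + 71050 = 71028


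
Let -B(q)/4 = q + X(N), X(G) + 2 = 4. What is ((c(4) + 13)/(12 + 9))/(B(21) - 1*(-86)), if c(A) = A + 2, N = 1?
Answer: -19/126 ≈ -0.15079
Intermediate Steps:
X(G) = 2 (X(G) = -2 + 4 = 2)
c(A) = 2 + A
B(q) = -8 - 4*q (B(q) = -4*(q + 2) = -4*(2 + q) = -8 - 4*q)
((c(4) + 13)/(12 + 9))/(B(21) - 1*(-86)) = (((2 + 4) + 13)/(12 + 9))/((-8 - 4*21) - 1*(-86)) = ((6 + 13)/21)/((-8 - 84) + 86) = (19*(1/21))/(-92 + 86) = (19/21)/(-6) = (19/21)*(-⅙) = -19/126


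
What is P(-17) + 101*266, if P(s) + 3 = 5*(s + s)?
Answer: 26693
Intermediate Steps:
P(s) = -3 + 10*s (P(s) = -3 + 5*(s + s) = -3 + 5*(2*s) = -3 + 10*s)
P(-17) + 101*266 = (-3 + 10*(-17)) + 101*266 = (-3 - 170) + 26866 = -173 + 26866 = 26693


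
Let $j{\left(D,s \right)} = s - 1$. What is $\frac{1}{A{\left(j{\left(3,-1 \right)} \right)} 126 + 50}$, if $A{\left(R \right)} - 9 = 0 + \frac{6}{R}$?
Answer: $\frac{1}{806} \approx 0.0012407$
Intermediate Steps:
$j{\left(D,s \right)} = -1 + s$
$A{\left(R \right)} = 9 + \frac{6}{R}$ ($A{\left(R \right)} = 9 + \left(0 + \frac{6}{R}\right) = 9 + \frac{6}{R}$)
$\frac{1}{A{\left(j{\left(3,-1 \right)} \right)} 126 + 50} = \frac{1}{\left(9 + \frac{6}{-1 - 1}\right) 126 + 50} = \frac{1}{\left(9 + \frac{6}{-2}\right) 126 + 50} = \frac{1}{\left(9 + 6 \left(- \frac{1}{2}\right)\right) 126 + 50} = \frac{1}{\left(9 - 3\right) 126 + 50} = \frac{1}{6 \cdot 126 + 50} = \frac{1}{756 + 50} = \frac{1}{806}$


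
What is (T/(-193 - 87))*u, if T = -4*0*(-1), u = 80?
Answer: 0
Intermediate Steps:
T = 0 (T = 0*(-1) = 0)
(T/(-193 - 87))*u = (0/(-193 - 87))*80 = (0/(-280))*80 = -1/280*0*80 = 0*80 = 0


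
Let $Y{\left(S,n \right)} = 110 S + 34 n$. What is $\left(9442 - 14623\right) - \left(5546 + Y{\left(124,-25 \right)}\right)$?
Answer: $-23517$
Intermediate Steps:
$Y{\left(S,n \right)} = 34 n + 110 S$
$\left(9442 - 14623\right) - \left(5546 + Y{\left(124,-25 \right)}\right) = \left(9442 - 14623\right) - \left(5546 - 850 + 13640\right) = -5181 - 18336 = -23517$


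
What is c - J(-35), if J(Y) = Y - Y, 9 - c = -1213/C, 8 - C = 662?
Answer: 4673/654 ≈ 7.1453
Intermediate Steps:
C = -654 (C = 8 - 1*662 = 8 - 662 = -654)
c = 4673/654 (c = 9 - (-1213)/(-654) = 9 - (-1213)*(-1)/654 = 9 - 1*1213/654 = 9 - 1213/654 = 4673/654 ≈ 7.1453)
J(Y) = 0
c - J(-35) = 4673/654 - 1*0 = 4673/654 + 0 = 4673/654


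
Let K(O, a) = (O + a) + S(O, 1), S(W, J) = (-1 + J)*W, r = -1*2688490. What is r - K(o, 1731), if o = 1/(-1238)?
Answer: -3330493597/1238 ≈ -2.6902e+6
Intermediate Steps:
r = -2688490
S(W, J) = W*(-1 + J)
o = -1/1238 ≈ -0.00080775
K(O, a) = O + a (K(O, a) = (O + a) + O*(-1 + 1) = (O + a) + O*0 = (O + a) + 0 = O + a)
r - K(o, 1731) = -2688490 - (-1/1238 + 1731) = -2688490 - 1*2142977/1238 = -2688490 - 2142977/1238 = -3330493597/1238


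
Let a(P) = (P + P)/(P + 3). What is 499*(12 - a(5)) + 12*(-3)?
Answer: 21313/4 ≈ 5328.3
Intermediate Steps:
a(P) = 2*P/(3 + P) (a(P) = (2*P)/(3 + P) = 2*P/(3 + P))
499*(12 - a(5)) + 12*(-3) = 499*(12 - 2*5/(3 + 5)) + 12*(-3) = 499*(12 - 2*5/8) - 36 = 499*(12 - 1*5/4) - 36 = 499*(12 - 5/4) - 36 = 499*(43/4) - 36 = 21457/4 - 36 = 21313/4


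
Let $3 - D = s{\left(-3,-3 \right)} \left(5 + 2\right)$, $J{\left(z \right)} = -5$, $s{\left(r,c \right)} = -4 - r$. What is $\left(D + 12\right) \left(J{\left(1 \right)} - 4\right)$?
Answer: $-198$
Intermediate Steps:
$D = 10$ ($D = 3 - \left(-4 - -3\right) \left(5 + 2\right) = 3 - \left(-4 + 3\right) 7 = 3 - \left(-1\right) 7 = 3 - -7 = 3 + 7 = 10$)
$\left(D + 12\right) \left(J{\left(1 \right)} - 4\right) = \left(10 + 12\right) \left(-5 - 4\right) = 22 \left(-5 - 4\right) = 22 \left(-9\right) = -198$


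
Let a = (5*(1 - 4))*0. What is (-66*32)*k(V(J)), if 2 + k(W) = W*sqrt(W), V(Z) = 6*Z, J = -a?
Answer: 4224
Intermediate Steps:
a = 0 (a = (5*(-3))*0 = -15*0 = 0)
J = 0 (J = -1*0 = 0)
k(W) = -2 + W**(3/2) (k(W) = -2 + W*sqrt(W) = -2 + W**(3/2))
(-66*32)*k(V(J)) = (-66*32)*(-2 + (6*0)**(3/2)) = -2112*(-2 + 0**(3/2)) = -2112*(-2 + 0) = -2112*(-2) = 4224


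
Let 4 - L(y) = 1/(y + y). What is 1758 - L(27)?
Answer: 94717/54 ≈ 1754.0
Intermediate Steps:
L(y) = 4 - 1/(2*y) (L(y) = 4 - 1/(y + y) = 4 - 1/(2*y))
1758 - L(27) = 1758 - (4 - 1/2/27) = 1758 - (4 - 1/2*1/27) = 1758 - (4 - 1/54) = 1758 - 1*215/54 = 1758 - 215/54 = 94717/54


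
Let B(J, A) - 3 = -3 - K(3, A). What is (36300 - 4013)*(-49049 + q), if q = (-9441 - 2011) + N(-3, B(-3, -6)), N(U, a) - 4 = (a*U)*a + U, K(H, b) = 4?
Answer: -1954913276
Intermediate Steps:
B(J, A) = -4 (B(J, A) = 3 + (-3 - 1*4) = 3 + (-3 - 4) = 3 - 7 = -4)
N(U, a) = 4 + U + U*a² (N(U, a) = 4 + ((a*U)*a + U) = 4 + ((U*a)*a + U) = 4 + (U*a² + U) = 4 + (U + U*a²) = 4 + U + U*a²)
q = -11499 (q = (-9441 - 2011) + (4 - 3 - 3*(-4)²) = -11452 + (4 - 3 - 3*16) = -11452 + (4 - 3 - 48) = -11452 - 47 = -11499)
(36300 - 4013)*(-49049 + q) = (36300 - 4013)*(-49049 - 11499) = 32287*(-60548) = -1954913276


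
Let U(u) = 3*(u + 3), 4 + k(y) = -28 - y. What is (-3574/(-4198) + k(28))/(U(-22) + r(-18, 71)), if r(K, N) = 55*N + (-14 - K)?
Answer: -124153/8085348 ≈ -0.015355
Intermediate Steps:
k(y) = -32 - y (k(y) = -4 + (-28 - y) = -32 - y)
r(K, N) = -14 - K + 55*N
U(u) = 9 + 3*u (U(u) = 3*(3 + u) = 9 + 3*u)
(-3574/(-4198) + k(28))/(U(-22) + r(-18, 71)) = (-3574/(-4198) + (-32 - 1*28))/((9 + 3*(-22)) + (-14 - 1*(-18) + 55*71)) = (-3574*(-1/4198) + (-32 - 28))/((9 - 66) + (-14 + 18 + 3905)) = (1787/2099 - 60)/(-57 + 3909) = -124153/2099/3852 = -124153/2099*1/3852 = -124153/8085348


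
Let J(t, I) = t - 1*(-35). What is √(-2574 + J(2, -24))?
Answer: I*√2537 ≈ 50.369*I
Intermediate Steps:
J(t, I) = 35 + t (J(t, I) = t + 35 = 35 + t)
√(-2574 + J(2, -24)) = √(-2574 + (35 + 2)) = √(-2574 + 37) = √(-2537) = I*√2537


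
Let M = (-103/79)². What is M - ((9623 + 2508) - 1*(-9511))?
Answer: -135057113/6241 ≈ -21640.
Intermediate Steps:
M = 10609/6241 (M = (-103*1/79)² = (-103/79)² = 10609/6241 ≈ 1.6999)
M - ((9623 + 2508) - 1*(-9511)) = 10609/6241 - ((9623 + 2508) - 1*(-9511)) = 10609/6241 - (12131 + 9511) = 10609/6241 - 1*21642 = 10609/6241 - 21642 = -135057113/6241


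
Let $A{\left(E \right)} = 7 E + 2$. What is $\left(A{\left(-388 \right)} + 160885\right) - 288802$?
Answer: $-130631$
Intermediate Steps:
$A{\left(E \right)} = 2 + 7 E$
$\left(A{\left(-388 \right)} + 160885\right) - 288802 = \left(\left(2 + 7 \left(-388\right)\right) + 160885\right) - 288802 = \left(\left(2 - 2716\right) + 160885\right) - 288802 = \left(-2714 + 160885\right) - 288802 = 158171 - 288802 = -130631$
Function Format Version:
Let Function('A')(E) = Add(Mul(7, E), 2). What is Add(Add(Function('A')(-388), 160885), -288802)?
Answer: -130631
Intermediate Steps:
Function('A')(E) = Add(2, Mul(7, E))
Add(Add(Function('A')(-388), 160885), -288802) = Add(Add(Add(2, Mul(7, -388)), 160885), -288802) = Add(Add(Add(2, -2716), 160885), -288802) = Add(Add(-2714, 160885), -288802) = Add(158171, -288802) = -130631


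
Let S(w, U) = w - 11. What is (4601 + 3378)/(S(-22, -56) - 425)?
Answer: -7979/458 ≈ -17.421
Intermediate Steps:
S(w, U) = -11 + w
(4601 + 3378)/(S(-22, -56) - 425) = (4601 + 3378)/((-11 - 22) - 425) = 7979/(-33 - 425) = 7979/(-458) = 7979*(-1/458) = -7979/458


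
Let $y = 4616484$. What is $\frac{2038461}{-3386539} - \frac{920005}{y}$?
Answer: $- \frac{12526155403819}{15633903108876} \approx -0.80122$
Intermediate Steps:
$\frac{2038461}{-3386539} - \frac{920005}{y} = \frac{2038461}{-3386539} - \frac{920005}{4616484} = 2038461 \left(- \frac{1}{3386539}\right) - \frac{920005}{4616484} = - \frac{2038461}{3386539} - \frac{920005}{4616484} = - \frac{12526155403819}{15633903108876}$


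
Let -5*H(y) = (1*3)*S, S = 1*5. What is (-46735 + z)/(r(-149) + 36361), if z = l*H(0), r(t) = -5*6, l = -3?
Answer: -46726/36331 ≈ -1.2861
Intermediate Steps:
S = 5
H(y) = -3 (H(y) = -1*3*5/5 = -3*5/5 = -⅕*15 = -3)
r(t) = -30
z = 9 (z = -3*(-3) = 9)
(-46735 + z)/(r(-149) + 36361) = (-46735 + 9)/(-30 + 36361) = -46726/36331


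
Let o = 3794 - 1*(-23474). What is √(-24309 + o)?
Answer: √2959 ≈ 54.397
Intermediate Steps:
o = 27268 (o = 3794 + 23474 = 27268)
√(-24309 + o) = √(-24309 + 27268) = √2959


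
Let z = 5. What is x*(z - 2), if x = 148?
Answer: 444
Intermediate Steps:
x*(z - 2) = 148*(5 - 2) = 148*3 = 444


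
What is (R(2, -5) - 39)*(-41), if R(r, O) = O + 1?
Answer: 1763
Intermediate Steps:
R(r, O) = 1 + O
(R(2, -5) - 39)*(-41) = ((1 - 5) - 39)*(-41) = (-4 - 39)*(-41) = -43*(-41) = 1763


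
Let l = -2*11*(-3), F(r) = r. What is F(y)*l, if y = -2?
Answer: -132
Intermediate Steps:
l = 66 (l = -22*(-3) = 66)
F(y)*l = -2*66 = -132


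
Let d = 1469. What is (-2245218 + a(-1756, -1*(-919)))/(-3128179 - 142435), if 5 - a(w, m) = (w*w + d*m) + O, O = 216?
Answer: 3339488/1635307 ≈ 2.0421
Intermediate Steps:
a(w, m) = -211 - w² - 1469*m (a(w, m) = 5 - ((w*w + 1469*m) + 216) = 5 - ((w² + 1469*m) + 216) = 5 - (216 + w² + 1469*m) = 5 + (-216 - w² - 1469*m) = -211 - w² - 1469*m)
(-2245218 + a(-1756, -1*(-919)))/(-3128179 - 142435) = (-2245218 + (-211 - 1*(-1756)² - (-1469)*(-919)))/(-3128179 - 142435) = (-2245218 + (-211 - 1*3083536 - 1469*919))/(-3270614) = (-2245218 + (-211 - 3083536 - 1350011))*(-1/3270614) = (-2245218 - 4433758)*(-1/3270614) = -6678976*(-1/3270614) = 3339488/1635307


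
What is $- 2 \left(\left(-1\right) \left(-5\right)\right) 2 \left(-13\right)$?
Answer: $260$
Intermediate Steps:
$- 2 \left(\left(-1\right) \left(-5\right)\right) 2 \left(-13\right) = \left(-2\right) 5 \cdot 2 \left(-13\right) = \left(-10\right) 2 \left(-13\right) = \left(-20\right) \left(-13\right) = 260$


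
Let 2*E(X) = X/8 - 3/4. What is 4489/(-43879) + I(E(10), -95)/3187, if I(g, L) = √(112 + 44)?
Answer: -4489/43879 + 2*√39/3187 ≈ -0.098385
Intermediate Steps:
E(X) = -3/8 + X/16 (E(X) = (X/8 - 3/4)/2 = (X*(⅛) - 3*¼)/2 = (X/8 - ¾)/2 = (-¾ + X/8)/2 = -3/8 + X/16)
I(g, L) = 2*√39 (I(g, L) = √156 = 2*√39)
4489/(-43879) + I(E(10), -95)/3187 = 4489/(-43879) + (2*√39)/3187 = 4489*(-1/43879) + (2*√39)*(1/3187) = -4489/43879 + 2*√39/3187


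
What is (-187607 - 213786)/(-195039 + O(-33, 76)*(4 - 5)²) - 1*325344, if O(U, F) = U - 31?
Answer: -63475189039/195103 ≈ -3.2534e+5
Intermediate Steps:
O(U, F) = -31 + U
(-187607 - 213786)/(-195039 + O(-33, 76)*(4 - 5)²) - 1*325344 = (-187607 - 213786)/(-195039 + (-31 - 33)*(4 - 5)²) - 1*325344 = -401393/(-195039 - 64*(-1)²) - 325344 = -401393/(-195039 - 64*1) - 325344 = -401393/(-195039 - 64) - 325344 = -401393/(-195103) - 325344 = -401393*(-1/195103) - 325344 = 401393/195103 - 325344 = -63475189039/195103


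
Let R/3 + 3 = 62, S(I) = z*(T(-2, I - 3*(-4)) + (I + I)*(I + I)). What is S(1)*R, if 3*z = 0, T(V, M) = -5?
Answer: 0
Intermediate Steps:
z = 0 (z = (1/3)*0 = 0)
S(I) = 0 (S(I) = 0*(-5 + (I + I)*(I + I)) = 0*(-5 + (2*I)*(2*I)) = 0*(-5 + 4*I**2) = 0)
R = 177 (R = -9 + 3*62 = -9 + 186 = 177)
S(1)*R = 0*177 = 0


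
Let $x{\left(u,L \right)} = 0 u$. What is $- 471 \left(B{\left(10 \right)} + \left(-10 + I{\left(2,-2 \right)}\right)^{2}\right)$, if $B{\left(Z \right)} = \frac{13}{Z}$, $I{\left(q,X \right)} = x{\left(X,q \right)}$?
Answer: $- \frac{477123}{10} \approx -47712.0$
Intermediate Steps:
$x{\left(u,L \right)} = 0$
$I{\left(q,X \right)} = 0$
$- 471 \left(B{\left(10 \right)} + \left(-10 + I{\left(2,-2 \right)}\right)^{2}\right) = - 471 \left(\frac{13}{10} + \left(-10 + 0\right)^{2}\right) = - 471 \left(13 \cdot \frac{1}{10} + \left(-10\right)^{2}\right) = - 471 \left(\frac{13}{10} + 100\right) = \left(-471\right) \frac{1013}{10} = - \frac{477123}{10}$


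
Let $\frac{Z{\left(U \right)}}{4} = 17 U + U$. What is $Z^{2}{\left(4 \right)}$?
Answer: $82944$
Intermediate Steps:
$Z{\left(U \right)} = 72 U$ ($Z{\left(U \right)} = 4 \left(17 U + U\right) = 4 \cdot 18 U = 72 U$)
$Z^{2}{\left(4 \right)} = \left(72 \cdot 4\right)^{2} = 288^{2} = 82944$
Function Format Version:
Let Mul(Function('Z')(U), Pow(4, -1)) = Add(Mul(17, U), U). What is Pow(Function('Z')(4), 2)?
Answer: 82944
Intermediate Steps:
Function('Z')(U) = Mul(72, U) (Function('Z')(U) = Mul(4, Add(Mul(17, U), U)) = Mul(4, Mul(18, U)) = Mul(72, U))
Pow(Function('Z')(4), 2) = Pow(Mul(72, 4), 2) = Pow(288, 2) = 82944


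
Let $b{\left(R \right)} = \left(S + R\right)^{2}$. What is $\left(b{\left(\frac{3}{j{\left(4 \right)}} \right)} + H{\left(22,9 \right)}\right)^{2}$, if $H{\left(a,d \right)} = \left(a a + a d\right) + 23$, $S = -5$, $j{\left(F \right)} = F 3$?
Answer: $\frac{135512881}{256} \approx 5.2935 \cdot 10^{5}$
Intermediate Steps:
$j{\left(F \right)} = 3 F$
$H{\left(a,d \right)} = 23 + a^{2} + a d$ ($H{\left(a,d \right)} = \left(a^{2} + a d\right) + 23 = 23 + a^{2} + a d$)
$b{\left(R \right)} = \left(-5 + R\right)^{2}$
$\left(b{\left(\frac{3}{j{\left(4 \right)}} \right)} + H{\left(22,9 \right)}\right)^{2} = \left(\left(-5 + \frac{3}{3 \cdot 4}\right)^{2} + \left(23 + 22^{2} + 22 \cdot 9\right)\right)^{2} = \left(\left(-5 + \frac{3}{12}\right)^{2} + \left(23 + 484 + 198\right)\right)^{2} = \left(\left(-5 + 3 \cdot \frac{1}{12}\right)^{2} + 705\right)^{2} = \left(\left(-5 + \frac{1}{4}\right)^{2} + 705\right)^{2} = \left(\left(- \frac{19}{4}\right)^{2} + 705\right)^{2} = \left(\frac{361}{16} + 705\right)^{2} = \left(\frac{11641}{16}\right)^{2} = \frac{135512881}{256}$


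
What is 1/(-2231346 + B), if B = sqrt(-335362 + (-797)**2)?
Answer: -743782/1659634890623 - sqrt(299847)/4978904671869 ≈ -4.4827e-7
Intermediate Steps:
B = sqrt(299847) (B = sqrt(-335362 + 635209) = sqrt(299847) ≈ 547.58)
1/(-2231346 + B) = 1/(-2231346 + sqrt(299847))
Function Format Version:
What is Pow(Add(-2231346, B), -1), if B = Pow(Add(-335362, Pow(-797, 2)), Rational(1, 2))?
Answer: Add(Rational(-743782, 1659634890623), Mul(Rational(-1, 4978904671869), Pow(299847, Rational(1, 2)))) ≈ -4.4827e-7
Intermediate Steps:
B = Pow(299847, Rational(1, 2)) (B = Pow(Add(-335362, 635209), Rational(1, 2)) = Pow(299847, Rational(1, 2)) ≈ 547.58)
Pow(Add(-2231346, B), -1) = Pow(Add(-2231346, Pow(299847, Rational(1, 2))), -1)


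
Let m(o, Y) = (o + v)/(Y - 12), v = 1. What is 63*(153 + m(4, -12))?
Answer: 77007/8 ≈ 9625.9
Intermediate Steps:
m(o, Y) = (1 + o)/(-12 + Y) (m(o, Y) = (o + 1)/(Y - 12) = (1 + o)/(-12 + Y))
63*(153 + m(4, -12)) = 63*(153 + (1 + 4)/(-12 - 12)) = 63*(153 + 5/(-24)) = 63*(153 - 1/24*5) = 63*(153 - 5/24) = 63*(3667/24) = 77007/8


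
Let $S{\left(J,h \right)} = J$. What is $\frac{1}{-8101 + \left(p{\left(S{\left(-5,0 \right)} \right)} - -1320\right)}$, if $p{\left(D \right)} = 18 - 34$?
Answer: $- \frac{1}{6797} \approx -0.00014712$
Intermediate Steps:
$p{\left(D \right)} = -16$ ($p{\left(D \right)} = 18 - 34 = -16$)
$\frac{1}{-8101 + \left(p{\left(S{\left(-5,0 \right)} \right)} - -1320\right)} = \frac{1}{-8101 - -1304} = \frac{1}{-8101 + \left(-16 + 1320\right)} = \frac{1}{-8101 + 1304} = \frac{1}{-6797} = - \frac{1}{6797}$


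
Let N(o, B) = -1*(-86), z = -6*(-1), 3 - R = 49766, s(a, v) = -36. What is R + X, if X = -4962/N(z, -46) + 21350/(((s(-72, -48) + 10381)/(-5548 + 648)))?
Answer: -5332087010/88967 ≈ -59933.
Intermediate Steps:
R = -49763 (R = 3 - 1*49766 = 3 - 49766 = -49763)
z = 6
N(o, B) = 86
X = -904822189/88967 (X = -4962/86 + 21350/(((-36 + 10381)/(-5548 + 648))) = -4962*1/86 + 21350/((10345/(-4900))) = -2481/43 + 21350/((10345*(-1/4900))) = -2481/43 + 21350/(-2069/980) = -2481/43 + 21350*(-980/2069) = -2481/43 - 20923000/2069 = -904822189/88967 ≈ -10170.)
R + X = -49763 - 904822189/88967 = -5332087010/88967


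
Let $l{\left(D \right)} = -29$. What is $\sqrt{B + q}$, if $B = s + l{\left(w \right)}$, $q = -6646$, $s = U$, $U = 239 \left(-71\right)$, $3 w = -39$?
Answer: $2 i \sqrt{5911} \approx 153.77 i$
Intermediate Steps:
$w = -13$ ($w = \frac{1}{3} \left(-39\right) = -13$)
$U = -16969$
$s = -16969$
$B = -16998$ ($B = -16969 - 29 = -16998$)
$\sqrt{B + q} = \sqrt{-16998 - 6646} = \sqrt{-23644} = 2 i \sqrt{5911}$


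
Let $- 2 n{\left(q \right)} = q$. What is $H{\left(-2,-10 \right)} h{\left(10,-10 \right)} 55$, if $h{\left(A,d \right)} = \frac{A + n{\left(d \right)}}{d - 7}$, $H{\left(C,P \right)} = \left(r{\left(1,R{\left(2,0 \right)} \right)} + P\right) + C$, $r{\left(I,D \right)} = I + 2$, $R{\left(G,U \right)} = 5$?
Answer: $\frac{7425}{17} \approx 436.76$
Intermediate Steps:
$n{\left(q \right)} = - \frac{q}{2}$
$r{\left(I,D \right)} = 2 + I$
$H{\left(C,P \right)} = 3 + C + P$ ($H{\left(C,P \right)} = \left(\left(2 + 1\right) + P\right) + C = \left(3 + P\right) + C = 3 + C + P$)
$h{\left(A,d \right)} = \frac{A - \frac{d}{2}}{-7 + d}$ ($h{\left(A,d \right)} = \frac{A - \frac{d}{2}}{d - 7} = \frac{A - \frac{d}{2}}{-7 + d}$)
$H{\left(-2,-10 \right)} h{\left(10,-10 \right)} 55 = \left(3 - 2 - 10\right) \frac{10 - -5}{-7 - 10} \cdot 55 = - 9 \frac{10 + 5}{-17} \cdot 55 = - 9 \left(\left(- \frac{1}{17}\right) 15\right) 55 = \left(-9\right) \left(- \frac{15}{17}\right) 55 = \frac{135}{17} \cdot 55 = \frac{7425}{17}$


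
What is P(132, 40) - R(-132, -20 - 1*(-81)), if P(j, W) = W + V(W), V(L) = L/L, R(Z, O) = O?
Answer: -20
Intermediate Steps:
V(L) = 1
P(j, W) = 1 + W (P(j, W) = W + 1 = 1 + W)
P(132, 40) - R(-132, -20 - 1*(-81)) = (1 + 40) - (-20 - 1*(-81)) = 41 - (-20 + 81) = 41 - 1*61 = 41 - 61 = -20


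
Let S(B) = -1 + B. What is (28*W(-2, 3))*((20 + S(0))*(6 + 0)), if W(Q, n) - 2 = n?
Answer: 15960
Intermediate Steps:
W(Q, n) = 2 + n
(28*W(-2, 3))*((20 + S(0))*(6 + 0)) = (28*(2 + 3))*((20 + (-1 + 0))*(6 + 0)) = (28*5)*((20 - 1)*6) = 140*(19*6) = 140*114 = 15960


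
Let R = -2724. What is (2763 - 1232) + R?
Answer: -1193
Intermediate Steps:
(2763 - 1232) + R = (2763 - 1232) - 2724 = 1531 - 2724 = -1193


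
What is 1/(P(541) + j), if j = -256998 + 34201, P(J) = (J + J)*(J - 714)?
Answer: -1/409983 ≈ -2.4391e-6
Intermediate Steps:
P(J) = 2*J*(-714 + J) (P(J) = (2*J)*(-714 + J) = 2*J*(-714 + J))
j = -222797
1/(P(541) + j) = 1/(2*541*(-714 + 541) - 222797) = 1/(2*541*(-173) - 222797) = 1/(-187186 - 222797) = 1/(-409983) = -1/409983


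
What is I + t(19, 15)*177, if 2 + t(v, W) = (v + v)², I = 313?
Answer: 255547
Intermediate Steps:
t(v, W) = -2 + 4*v² (t(v, W) = -2 + (v + v)² = -2 + (2*v)² = -2 + 4*v²)
I + t(19, 15)*177 = 313 + (-2 + 4*19²)*177 = 313 + (-2 + 4*361)*177 = 313 + (-2 + 1444)*177 = 313 + 1442*177 = 313 + 255234 = 255547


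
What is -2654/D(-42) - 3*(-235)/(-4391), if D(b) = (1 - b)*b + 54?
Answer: 5209277/3846516 ≈ 1.3543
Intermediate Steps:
D(b) = 54 + b*(1 - b) (D(b) = b*(1 - b) + 54 = 54 + b*(1 - b))
-2654/D(-42) - 3*(-235)/(-4391) = -2654/(54 - 42 - 1*(-42)²) - 3*(-235)/(-4391) = -2654/(54 - 42 - 1*1764) + 705*(-1/4391) = -2654/(54 - 42 - 1764) - 705/4391 = -2654/(-1752) - 705/4391 = -2654*(-1/1752) - 705/4391 = 1327/876 - 705/4391 = 5209277/3846516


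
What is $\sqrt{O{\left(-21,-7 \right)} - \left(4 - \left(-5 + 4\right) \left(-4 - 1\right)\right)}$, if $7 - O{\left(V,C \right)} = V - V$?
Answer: $2 \sqrt{2} \approx 2.8284$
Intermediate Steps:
$O{\left(V,C \right)} = 7$ ($O{\left(V,C \right)} = 7 - \left(V - V\right) = 7 - 0 = 7 + 0 = 7$)
$\sqrt{O{\left(-21,-7 \right)} - \left(4 - \left(-5 + 4\right) \left(-4 - 1\right)\right)} = \sqrt{7 - \left(4 - \left(-5 + 4\right) \left(-4 - 1\right)\right)} = \sqrt{7 - \left(4 - \left(-1\right) \left(-5\right)\right)} = \sqrt{7 + \left(1 \cdot 5 - 4\right)} = \sqrt{7 + \left(5 - 4\right)} = \sqrt{7 + 1} = \sqrt{8} = 2 \sqrt{2}$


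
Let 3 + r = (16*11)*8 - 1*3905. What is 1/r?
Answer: -1/2500 ≈ -0.00040000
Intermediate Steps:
r = -2500 (r = -3 + ((16*11)*8 - 1*3905) = -3 + (176*8 - 3905) = -3 + (1408 - 3905) = -3 - 2497 = -2500)
1/r = 1/(-2500) = -1/2500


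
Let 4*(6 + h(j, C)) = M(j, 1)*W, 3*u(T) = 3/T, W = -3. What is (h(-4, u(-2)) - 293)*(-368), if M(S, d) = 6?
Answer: 111688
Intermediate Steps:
u(T) = 1/T (u(T) = (3/T)/3 = 1/T)
h(j, C) = -21/2 (h(j, C) = -6 + (6*(-3))/4 = -6 + (1/4)*(-18) = -6 - 9/2 = -21/2)
(h(-4, u(-2)) - 293)*(-368) = (-21/2 - 293)*(-368) = -607/2*(-368) = 111688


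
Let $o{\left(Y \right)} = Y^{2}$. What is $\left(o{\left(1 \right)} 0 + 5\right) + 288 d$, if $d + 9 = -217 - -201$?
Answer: $-7195$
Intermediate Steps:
$d = -25$ ($d = -9 - 16 = -25$)
$\left(o{\left(1 \right)} 0 + 5\right) + 288 d = \left(1^{2} \cdot 0 + 5\right) + 288 \left(-25\right) = \left(1 \cdot 0 + 5\right) - 7200 = \left(0 + 5\right) - 7200 = 5 - 7200 = -7195$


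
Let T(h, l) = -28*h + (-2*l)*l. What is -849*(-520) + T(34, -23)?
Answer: 439470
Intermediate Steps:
T(h, l) = -28*h - 2*l²
-849*(-520) + T(34, -23) = -849*(-520) + (-28*34 - 2*(-23)²) = 441480 + (-952 - 2*529) = 441480 + (-952 - 1058) = 441480 - 2010 = 439470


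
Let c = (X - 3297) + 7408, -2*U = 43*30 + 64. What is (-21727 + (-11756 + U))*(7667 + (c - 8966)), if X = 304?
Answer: -106442560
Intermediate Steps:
U = -677 (U = -(43*30 + 64)/2 = -(1290 + 64)/2 = -1/2*1354 = -677)
c = 4415 (c = (304 - 3297) + 7408 = -2993 + 7408 = 4415)
(-21727 + (-11756 + U))*(7667 + (c - 8966)) = (-21727 + (-11756 - 677))*(7667 + (4415 - 8966)) = (-21727 - 12433)*(7667 - 4551) = -34160*3116 = -106442560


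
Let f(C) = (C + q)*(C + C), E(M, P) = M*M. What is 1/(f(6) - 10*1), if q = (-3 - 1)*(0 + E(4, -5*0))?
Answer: -1/706 ≈ -0.0014164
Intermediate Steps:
E(M, P) = M²
q = -64 (q = (-3 - 1)*(0 + 4²) = -4*(0 + 16) = -4*16 = -64)
f(C) = 2*C*(-64 + C) (f(C) = (C - 64)*(C + C) = (-64 + C)*(2*C) = 2*C*(-64 + C))
1/(f(6) - 10*1) = 1/(2*6*(-64 + 6) - 10*1) = 1/(2*6*(-58) - 10) = 1/(-696 - 10) = 1/(-706) = -1/706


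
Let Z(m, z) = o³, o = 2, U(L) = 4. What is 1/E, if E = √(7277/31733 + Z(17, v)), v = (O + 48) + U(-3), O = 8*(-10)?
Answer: √8286787353/261141 ≈ 0.34859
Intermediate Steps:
O = -80
v = -28 (v = (-80 + 48) + 4 = -32 + 4 = -28)
Z(m, z) = 8 (Z(m, z) = 2³ = 8)
E = √8286787353/31733 (E = √(7277/31733 + 8) = √(261141/31733) = √8286787353/31733 ≈ 2.8687)
1/E = 1/(√8286787353/31733) = √8286787353/261141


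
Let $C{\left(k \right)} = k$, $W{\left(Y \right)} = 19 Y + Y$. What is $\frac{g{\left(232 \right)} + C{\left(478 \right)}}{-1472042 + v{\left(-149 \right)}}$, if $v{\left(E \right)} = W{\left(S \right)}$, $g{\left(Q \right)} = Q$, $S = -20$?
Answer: $- \frac{355}{736221} \approx -0.00048219$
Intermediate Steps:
$W{\left(Y \right)} = 20 Y$
$v{\left(E \right)} = -400$ ($v{\left(E \right)} = 20 \left(-20\right) = -400$)
$\frac{g{\left(232 \right)} + C{\left(478 \right)}}{-1472042 + v{\left(-149 \right)}} = \frac{232 + 478}{-1472042 - 400} = \frac{710}{-1472442} = 710 \left(- \frac{1}{1472442}\right) = - \frac{355}{736221}$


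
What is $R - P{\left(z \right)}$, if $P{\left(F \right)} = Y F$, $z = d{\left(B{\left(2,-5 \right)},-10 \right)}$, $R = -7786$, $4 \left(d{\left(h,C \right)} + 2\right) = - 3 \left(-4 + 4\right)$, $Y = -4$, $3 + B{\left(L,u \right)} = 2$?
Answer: $-7794$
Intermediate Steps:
$B{\left(L,u \right)} = -1$ ($B{\left(L,u \right)} = -3 + 2 = -1$)
$d{\left(h,C \right)} = -2$ ($d{\left(h,C \right)} = -2 + \frac{\left(-3\right) \left(-4 + 4\right)}{4} = -2 + \frac{\left(-3\right) 0}{4} = -2 + \frac{1}{4} \cdot 0 = -2 + 0 = -2$)
$z = -2$
$P{\left(F \right)} = - 4 F$
$R - P{\left(z \right)} = -7786 - \left(-4\right) \left(-2\right) = -7786 - 8 = -7794$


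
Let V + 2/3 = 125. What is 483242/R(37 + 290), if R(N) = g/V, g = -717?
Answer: -180249266/2151 ≈ -83798.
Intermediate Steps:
V = 373/3 (V = -2/3 + 125 = 373/3 ≈ 124.33)
R(N) = -2151/373 (R(N) = -717/373/3 = -717*3/373 = -2151/373)
483242/R(37 + 290) = 483242/(-2151/373) = 483242*(-373/2151) = -180249266/2151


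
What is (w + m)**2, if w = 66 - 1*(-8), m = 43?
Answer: 13689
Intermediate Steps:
w = 74 (w = 66 + 8 = 74)
(w + m)**2 = (74 + 43)**2 = 117**2 = 13689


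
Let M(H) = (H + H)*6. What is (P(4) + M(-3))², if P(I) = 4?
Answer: 1024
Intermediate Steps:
M(H) = 12*H (M(H) = (2*H)*6 = 12*H)
(P(4) + M(-3))² = (4 + 12*(-3))² = (4 - 36)² = (-32)² = 1024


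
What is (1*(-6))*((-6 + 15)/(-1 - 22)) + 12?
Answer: 330/23 ≈ 14.348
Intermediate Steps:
(1*(-6))*((-6 + 15)/(-1 - 22)) + 12 = -54/(-23) + 12 = -54*(-1)/23 + 12 = -6*(-9/23) + 12 = 54/23 + 12 = 330/23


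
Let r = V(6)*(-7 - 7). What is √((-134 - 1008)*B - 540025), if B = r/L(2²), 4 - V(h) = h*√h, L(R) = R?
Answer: √(-524037 - 23982*√6) ≈ 763.4*I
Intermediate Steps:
V(h) = 4 - h^(3/2) (V(h) = 4 - h*√h = 4 - h^(3/2))
r = -56 + 84*√6 (r = (4 - 6^(3/2))*(-7 - 7) = (4 - 6*√6)*(-14) = -56 + 84*√6 ≈ 149.76)
B = -14 + 21*√6 (B = (-56 + 84*√6)/(2²) = (-56 + 84*√6)/4 = (-56 + 84*√6)*(¼) = -14 + 21*√6 ≈ 37.439)
√((-134 - 1008)*B - 540025) = √((-134 - 1008)*(-14 + 21*√6) - 540025) = √(-1142*(-14 + 21*√6) - 540025) = √((15988 - 23982*√6) - 540025) = √(-524037 - 23982*√6)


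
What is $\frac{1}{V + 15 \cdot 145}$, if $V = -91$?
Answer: $\frac{1}{2084} \approx 0.00047985$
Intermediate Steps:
$\frac{1}{V + 15 \cdot 145} = \frac{1}{-91 + 15 \cdot 145} = \frac{1}{-91 + 2175} = \frac{1}{2084}$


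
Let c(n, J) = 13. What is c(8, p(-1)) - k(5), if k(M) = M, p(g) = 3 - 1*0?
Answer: 8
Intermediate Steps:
p(g) = 3 (p(g) = 3 + 0 = 3)
c(8, p(-1)) - k(5) = 13 - 1*5 = 13 - 5 = 8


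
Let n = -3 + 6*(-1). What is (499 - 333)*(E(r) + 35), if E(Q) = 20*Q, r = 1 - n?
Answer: 39010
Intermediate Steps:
n = -9 (n = -3 - 6 = -9)
r = 10 (r = 1 - 1*(-9) = 1 + 9 = 10)
(499 - 333)*(E(r) + 35) = (499 - 333)*(20*10 + 35) = 166*(200 + 35) = 166*235 = 39010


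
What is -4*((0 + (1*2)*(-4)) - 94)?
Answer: 408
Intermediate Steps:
-4*((0 + (1*2)*(-4)) - 94) = -4*((0 + 2*(-4)) - 94) = -4*((0 - 8) - 94) = -4*(-8 - 94) = -4*(-102) = 408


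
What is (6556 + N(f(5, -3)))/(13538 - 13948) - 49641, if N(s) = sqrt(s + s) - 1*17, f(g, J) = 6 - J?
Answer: -20359349/410 - 3*sqrt(2)/410 ≈ -49657.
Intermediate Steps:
N(s) = -17 + sqrt(2)*sqrt(s) (N(s) = sqrt(2*s) - 17 = sqrt(2)*sqrt(s) - 17 = -17 + sqrt(2)*sqrt(s))
(6556 + N(f(5, -3)))/(13538 - 13948) - 49641 = (6556 + (-17 + sqrt(2)*sqrt(6 - 1*(-3))))/(13538 - 13948) - 49641 = (6556 + (-17 + sqrt(2)*sqrt(6 + 3)))/(-410) - 49641 = (6556 + (-17 + sqrt(2)*sqrt(9)))*(-1/410) - 49641 = (6556 + (-17 + sqrt(2)*3))*(-1/410) - 49641 = (6556 + (-17 + 3*sqrt(2)))*(-1/410) - 49641 = (6539 + 3*sqrt(2))*(-1/410) - 49641 = (-6539/410 - 3*sqrt(2)/410) - 49641 = -20359349/410 - 3*sqrt(2)/410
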